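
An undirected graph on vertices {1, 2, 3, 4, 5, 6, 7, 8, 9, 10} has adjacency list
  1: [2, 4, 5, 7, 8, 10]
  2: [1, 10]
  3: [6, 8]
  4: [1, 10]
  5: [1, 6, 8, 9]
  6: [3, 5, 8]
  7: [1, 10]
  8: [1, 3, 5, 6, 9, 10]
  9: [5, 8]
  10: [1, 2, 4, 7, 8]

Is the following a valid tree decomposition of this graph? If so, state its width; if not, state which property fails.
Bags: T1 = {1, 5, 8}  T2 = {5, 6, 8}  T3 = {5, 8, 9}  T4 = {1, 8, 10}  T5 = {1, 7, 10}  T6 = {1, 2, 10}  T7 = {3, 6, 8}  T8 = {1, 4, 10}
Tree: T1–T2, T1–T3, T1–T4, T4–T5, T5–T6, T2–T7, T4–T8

Vertex coverage: the bags together contain {1, 2, 3, 4, 5, 6, 7, 8, 9, 10}, the full vertex set. Edge coverage: each edge of G has both endpoints in at least one bag. Running intersection: for every vertex, the bags containing it form a connected subtree. All three properties hold, so this is a valid tree decomposition of width max|bag| − 1 = 2, and hence tw(G) ≤ 2.

Yes; width 2.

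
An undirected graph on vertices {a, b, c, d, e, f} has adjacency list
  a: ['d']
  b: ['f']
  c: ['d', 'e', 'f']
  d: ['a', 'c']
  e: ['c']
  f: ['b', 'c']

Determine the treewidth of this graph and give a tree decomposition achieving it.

Treewidth 1.
Bags: B1 = {c, d}  B2 = {a, d}  B3 = {c, e}  B4 = {c, f}  B5 = {b, f}
Tree: B1–B2, B1–B3, B3–B4, B4–B5

The largest bag has 2 vertices, giving width 1; this decomposition certifies tw(G) ≤ 1. Any graph with an edge has treewidth ≥ 1, and G has the edge d–c. The upper and lower bounds meet at 1, so that is the treewidth.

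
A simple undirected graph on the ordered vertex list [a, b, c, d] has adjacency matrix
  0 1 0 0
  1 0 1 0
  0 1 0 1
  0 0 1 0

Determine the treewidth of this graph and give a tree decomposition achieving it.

Treewidth 1.
Bags: B1 = {c, d}  B2 = {b, c}  B3 = {a, b}
Tree: B1–B2, B2–B3

Every bag has size at most 2, so the width is 2 − 1 = 1 and tw(G) ≤ 1. G has an edge, so its treewidth is at least 1. Combining the bounds, tw(G) = 1.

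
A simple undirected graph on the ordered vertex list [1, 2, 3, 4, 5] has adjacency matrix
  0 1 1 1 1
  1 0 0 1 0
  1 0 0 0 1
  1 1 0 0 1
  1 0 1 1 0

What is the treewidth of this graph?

2

A width-2 tree decomposition is:
Bags: B1 = {1, 2, 4}  B2 = {1, 4, 5}  B3 = {1, 3, 5}
Tree: B1–B2, B2–B3
The largest bag has 3 vertices, giving width 2; this decomposition certifies tw(G) ≤ 2. On the other hand G contains the 3-clique {1, 3, 5}. A clique must lie in a single bag of any decomposition, so no decomposition can have width below 2. Combining the bounds, tw(G) = 2.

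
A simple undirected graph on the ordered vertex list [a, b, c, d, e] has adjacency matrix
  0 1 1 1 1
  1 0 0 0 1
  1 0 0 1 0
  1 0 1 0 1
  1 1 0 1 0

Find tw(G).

2

A width-2 tree decomposition is:
Bags: B1 = {a, d, e}  B2 = {a, c, d}  B3 = {a, b, e}
Tree: B1–B2, B1–B3
Each bag holds 3 vertices, so the decomposition has width 2, which upper-bounds the treewidth. On the other hand G contains the 3-clique {a, d, e}. A clique must lie in a single bag of any decomposition, so no decomposition can have width below 2. Combining the bounds, tw(G) = 2.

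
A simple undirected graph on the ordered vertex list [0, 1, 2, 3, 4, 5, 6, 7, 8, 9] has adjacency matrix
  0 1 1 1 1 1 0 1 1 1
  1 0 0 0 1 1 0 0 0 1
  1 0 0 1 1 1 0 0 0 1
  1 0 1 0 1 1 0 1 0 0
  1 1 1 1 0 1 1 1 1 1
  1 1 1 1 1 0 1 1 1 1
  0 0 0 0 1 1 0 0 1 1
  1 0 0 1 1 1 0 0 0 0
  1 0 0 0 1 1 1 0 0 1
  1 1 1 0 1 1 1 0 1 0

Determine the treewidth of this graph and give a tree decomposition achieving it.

Treewidth 4.
One such decomposition:
Bags: B1 = {0, 2, 3, 4, 5}  B2 = {0, 2, 4, 5, 9}  B3 = {0, 4, 5, 8, 9}  B4 = {4, 5, 6, 8, 9}  B5 = {0, 1, 4, 5, 9}  B6 = {0, 3, 4, 5, 7}
Tree: B1–B2, B2–B3, B3–B4, B2–B5, B1–B6

Each bag holds 5 vertices, so the decomposition has width 4, which upper-bounds the treewidth. On the other hand G contains the 5-clique {0, 4, 5, 8, 9}. A clique must lie in a single bag of any decomposition, so no decomposition can have width below 4. Therefore the treewidth is 4.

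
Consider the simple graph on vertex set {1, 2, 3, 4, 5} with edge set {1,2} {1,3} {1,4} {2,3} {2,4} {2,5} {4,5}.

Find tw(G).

A width-2 tree decomposition is:
Bags: B1 = {2, 4, 5}  B2 = {1, 2, 4}  B3 = {1, 2, 3}
Tree: B1–B2, B2–B3
Every bag has size at most 3, so the width is 3 − 1 = 2 and tw(G) ≤ 2. Conversely, {1, 2, 3} is a clique of size 3, and the vertices of any clique must share a bag in every tree decomposition; so some bag has ≥ 3 vertices and tw(G) ≥ 2. Therefore the treewidth is 2.

2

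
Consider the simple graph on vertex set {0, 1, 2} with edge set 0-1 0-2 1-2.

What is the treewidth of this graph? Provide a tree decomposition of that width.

Treewidth 2.
One optimal decomposition is:
Bags: B1 = {0, 1, 2}
Tree: (single bag)

A single bag containing all 3 vertices is trivially a valid decomposition of width 2. Conversely, {0, 1, 2} is a clique of size 3, and the vertices of any clique must share a bag in every tree decomposition; so some bag has ≥ 3 vertices and tw(G) ≥ 2. The upper and lower bounds meet at 2, so that is the treewidth.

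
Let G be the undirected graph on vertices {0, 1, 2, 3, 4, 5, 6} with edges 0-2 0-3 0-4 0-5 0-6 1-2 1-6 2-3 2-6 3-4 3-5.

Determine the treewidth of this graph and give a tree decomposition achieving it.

The largest bag has 3 vertices, giving width 2; this decomposition certifies tw(G) ≤ 2. Conversely, {0, 2, 3} is a clique of size 3, and the vertices of any clique must share a bag in every tree decomposition; so some bag has ≥ 3 vertices and tw(G) ≥ 2. The upper and lower bounds meet at 2, so that is the treewidth.

Treewidth 2.
Bags: B1 = {0, 3, 4}  B2 = {0, 2, 3}  B3 = {0, 3, 5}  B4 = {0, 2, 6}  B5 = {1, 2, 6}
Tree: B1–B2, B1–B3, B2–B4, B4–B5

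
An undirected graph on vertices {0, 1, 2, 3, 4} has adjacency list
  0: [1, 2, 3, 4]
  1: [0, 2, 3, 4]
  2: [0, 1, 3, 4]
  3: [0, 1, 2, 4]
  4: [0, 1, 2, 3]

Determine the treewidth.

4

A width-4 tree decomposition is:
Bags: B1 = {0, 1, 2, 3, 4}
Tree: (single bag)
A single bag containing all 5 vertices is trivially a valid decomposition of width 4. For the lower bound, the 5 vertices {0, 1, 2, 3, 4} are pairwise adjacent, and any tree decomposition puts a clique entirely inside one bag — forcing width ≥ 4. The upper and lower bounds meet at 4, so that is the treewidth.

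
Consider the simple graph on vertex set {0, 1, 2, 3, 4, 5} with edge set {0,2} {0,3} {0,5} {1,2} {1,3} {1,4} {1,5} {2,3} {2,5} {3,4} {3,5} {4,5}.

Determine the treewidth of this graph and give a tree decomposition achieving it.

Treewidth 3.
One such decomposition:
Bags: B1 = {1, 2, 3, 5}  B2 = {0, 2, 3, 5}  B3 = {1, 3, 4, 5}
Tree: B1–B2, B1–B3

The largest bag has 4 vertices, giving width 3; this decomposition certifies tw(G) ≤ 3. Conversely, {0, 2, 3, 5} is a clique of size 4, and the vertices of any clique must share a bag in every tree decomposition; so some bag has ≥ 4 vertices and tw(G) ≥ 3. Combining the bounds, tw(G) = 3.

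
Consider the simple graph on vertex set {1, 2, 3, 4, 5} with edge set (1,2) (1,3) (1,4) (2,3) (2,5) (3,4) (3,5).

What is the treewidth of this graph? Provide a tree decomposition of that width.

Each bag holds 3 vertices, so the decomposition has width 2, which upper-bounds the treewidth. On the other hand G contains the 3-clique {1, 2, 3}. A clique must lie in a single bag of any decomposition, so no decomposition can have width below 2. The upper and lower bounds meet at 2, so that is the treewidth.

Treewidth 2.
One such decomposition:
Bags: B1 = {1, 2, 3}  B2 = {1, 3, 4}  B3 = {2, 3, 5}
Tree: B1–B2, B1–B3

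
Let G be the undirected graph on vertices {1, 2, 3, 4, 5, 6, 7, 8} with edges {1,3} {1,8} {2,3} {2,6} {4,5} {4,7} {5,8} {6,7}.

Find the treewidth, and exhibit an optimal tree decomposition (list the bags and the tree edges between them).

Each bag holds 3 vertices, so the decomposition has width 2, which upper-bounds the treewidth. For the lower bound, G contains the cycle 6–7–4–5–8–1–3–2–6, so G is not a forest; only forests have treewidth ≤ 1, hence tw(G) ≥ 2. Combining the bounds, tw(G) = 2.

Treewidth 2.
One optimal decomposition is:
Bags: B1 = {4, 6, 7}  B2 = {4, 5, 6}  B3 = {5, 6, 8}  B4 = {1, 6, 8}  B5 = {1, 3, 6}  B6 = {2, 3, 6}
Tree: B1–B2, B2–B3, B3–B4, B4–B5, B5–B6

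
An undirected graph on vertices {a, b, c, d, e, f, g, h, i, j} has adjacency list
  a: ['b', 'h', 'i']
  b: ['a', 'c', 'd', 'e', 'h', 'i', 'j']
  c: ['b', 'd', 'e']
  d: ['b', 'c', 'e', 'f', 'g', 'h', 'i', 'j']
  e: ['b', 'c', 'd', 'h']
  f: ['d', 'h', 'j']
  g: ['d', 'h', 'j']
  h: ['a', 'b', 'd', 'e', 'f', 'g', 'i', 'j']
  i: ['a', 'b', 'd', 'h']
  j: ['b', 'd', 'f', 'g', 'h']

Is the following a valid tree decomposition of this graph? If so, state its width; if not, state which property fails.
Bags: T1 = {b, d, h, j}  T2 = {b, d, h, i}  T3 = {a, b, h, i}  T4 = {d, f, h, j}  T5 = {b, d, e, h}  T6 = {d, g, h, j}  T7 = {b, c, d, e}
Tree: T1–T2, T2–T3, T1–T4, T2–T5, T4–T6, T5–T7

Yes; width 3.

Every vertex of G appears in some bag (union = {a, b, c, d, e, f, g, h, i, j}); every edge is covered by a bag; and for each vertex v the set of bags containing v is connected in the bag tree. The decomposition is therefore valid. The largest bag has 4 vertices, so the width is 3.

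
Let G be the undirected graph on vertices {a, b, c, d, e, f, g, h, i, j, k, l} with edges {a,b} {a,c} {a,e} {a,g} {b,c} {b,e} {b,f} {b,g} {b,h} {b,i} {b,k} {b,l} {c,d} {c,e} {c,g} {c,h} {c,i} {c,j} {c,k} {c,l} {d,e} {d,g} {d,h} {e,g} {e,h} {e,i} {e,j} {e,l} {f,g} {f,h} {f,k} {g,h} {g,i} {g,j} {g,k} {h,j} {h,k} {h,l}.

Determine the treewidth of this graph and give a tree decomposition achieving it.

Treewidth 4.
One optimal decomposition is:
Bags: B1 = {b, c, e, g, h}  B2 = {c, d, e, g, h}  B3 = {c, e, g, h, j}  B4 = {a, b, c, e, g}  B5 = {b, c, g, h, k}  B6 = {b, c, e, h, l}  B7 = {b, f, g, h, k}  B8 = {b, c, e, g, i}
Tree: B1–B2, B2–B3, B1–B4, B1–B5, B1–B6, B5–B7, B1–B8

The largest bag has 5 vertices, giving width 4; this decomposition certifies tw(G) ≤ 4. Conversely, {c, d, e, g, h} is a clique of size 5, and the vertices of any clique must share a bag in every tree decomposition; so some bag has ≥ 5 vertices and tw(G) ≥ 4. Hence tw(G) = 4 exactly.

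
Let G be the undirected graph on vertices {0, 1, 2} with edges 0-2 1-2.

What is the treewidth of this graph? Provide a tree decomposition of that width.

Treewidth 1.
One optimal decomposition is:
Bags: B1 = {1, 2}  B2 = {0, 2}
Tree: B1–B2

Every bag has size at most 2, so the width is 2 − 1 = 1 and tw(G) ≤ 1. G has an edge, so its treewidth is at least 1. Combining the bounds, tw(G) = 1.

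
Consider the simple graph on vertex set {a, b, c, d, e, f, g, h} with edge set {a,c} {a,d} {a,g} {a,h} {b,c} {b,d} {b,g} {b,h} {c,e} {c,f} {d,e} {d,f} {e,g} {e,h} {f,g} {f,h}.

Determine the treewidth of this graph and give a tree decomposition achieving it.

Treewidth 4.
One such decomposition:
Bags: B1 = {a, b, e, f, g}  B2 = {a, b, e, f, h}  B3 = {a, b, d, e, f}  B4 = {a, b, c, e, f}
Tree: B1–B2, B2–B3, B3–B4

The largest bag has 5 vertices, giving width 4; this decomposition certifies tw(G) ≤ 4. For the lower bound: the 5 vertex sets {f,g}, {a,h}, {d,e}, {b}, {c} are disjoint, each induces a connected subgraph, and every pair is joined by at least one edge of G. Contracting each set to a single vertex therefore yields K_{5} as a minor, and since treewidth is minor-monotone, tw(G) ≥ tw(K_{5}) = 4. Hence tw(G) = 4 exactly.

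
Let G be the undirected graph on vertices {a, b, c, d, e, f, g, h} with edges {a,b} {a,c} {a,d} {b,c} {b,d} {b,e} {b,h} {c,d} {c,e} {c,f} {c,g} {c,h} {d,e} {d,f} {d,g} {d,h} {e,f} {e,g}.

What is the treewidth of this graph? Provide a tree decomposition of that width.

Treewidth 3.
One optimal decomposition is:
Bags: B1 = {b, c, d, e}  B2 = {c, d, e, g}  B3 = {b, c, d, h}  B4 = {a, b, c, d}  B5 = {c, d, e, f}
Tree: B1–B2, B1–B3, B1–B4, B1–B5

Every bag has size at most 4, so the width is 4 − 1 = 3 and tw(G) ≤ 3. For the lower bound, the 4 vertices {c, d, e, g} are pairwise adjacent, and any tree decomposition puts a clique entirely inside one bag — forcing width ≥ 3. The upper and lower bounds meet at 3, so that is the treewidth.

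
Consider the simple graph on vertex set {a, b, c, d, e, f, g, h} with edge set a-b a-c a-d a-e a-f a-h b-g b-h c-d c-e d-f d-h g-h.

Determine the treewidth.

A width-2 tree decomposition is:
Bags: B1 = {a, d, h}  B2 = {a, c, d}  B3 = {a, d, f}  B4 = {a, b, h}  B5 = {a, c, e}  B6 = {b, g, h}
Tree: B1–B2, B2–B3, B1–B4, B2–B5, B4–B6
Each bag holds 3 vertices, so the decomposition has width 2, which upper-bounds the treewidth. On the other hand G contains the 3-clique {b, g, h}. A clique must lie in a single bag of any decomposition, so no decomposition can have width below 2. Combining the bounds, tw(G) = 2.

2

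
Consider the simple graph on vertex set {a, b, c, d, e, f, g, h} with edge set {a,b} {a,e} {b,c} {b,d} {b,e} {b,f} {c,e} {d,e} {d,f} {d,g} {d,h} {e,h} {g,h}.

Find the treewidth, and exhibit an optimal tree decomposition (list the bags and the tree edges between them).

Treewidth 2.
One optimal decomposition is:
Bags: B1 = {b, d, e}  B2 = {d, e, h}  B3 = {b, c, e}  B4 = {b, d, f}  B5 = {a, b, e}  B6 = {d, g, h}
Tree: B1–B2, B1–B3, B1–B4, B1–B5, B2–B6

Every bag has size at most 3, so the width is 3 − 1 = 2 and tw(G) ≤ 2. Conversely, {d, g, h} is a clique of size 3, and the vertices of any clique must share a bag in every tree decomposition; so some bag has ≥ 3 vertices and tw(G) ≥ 2. Combining the bounds, tw(G) = 2.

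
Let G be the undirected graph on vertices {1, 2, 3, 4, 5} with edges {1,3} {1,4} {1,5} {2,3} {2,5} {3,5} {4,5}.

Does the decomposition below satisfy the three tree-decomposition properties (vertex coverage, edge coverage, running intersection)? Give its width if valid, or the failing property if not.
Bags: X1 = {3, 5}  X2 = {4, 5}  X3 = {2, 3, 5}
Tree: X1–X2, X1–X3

A tree decomposition must satisfy three properties: every vertex lies in some bag; for every edge, both endpoints lie together in some bag; and for every vertex, the bags containing it form a connected subtree. Here vertex 1 appears in no bag, so the decomposition is invalid.

No — vertex 1 appears in no bag.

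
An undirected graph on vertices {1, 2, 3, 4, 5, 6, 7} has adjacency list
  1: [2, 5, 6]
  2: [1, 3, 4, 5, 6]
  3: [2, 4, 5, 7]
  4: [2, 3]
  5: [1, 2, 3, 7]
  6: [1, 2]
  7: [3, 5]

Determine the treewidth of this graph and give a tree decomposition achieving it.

The largest bag has 3 vertices, giving width 2; this decomposition certifies tw(G) ≤ 2. On the other hand G contains the 3-clique {1, 2, 5}. A clique must lie in a single bag of any decomposition, so no decomposition can have width below 2. Hence tw(G) = 2 exactly.

Treewidth 2.
Bags: B1 = {1, 2, 5}  B2 = {2, 3, 5}  B3 = {1, 2, 6}  B4 = {2, 3, 4}  B5 = {3, 5, 7}
Tree: B1–B2, B1–B3, B2–B4, B2–B5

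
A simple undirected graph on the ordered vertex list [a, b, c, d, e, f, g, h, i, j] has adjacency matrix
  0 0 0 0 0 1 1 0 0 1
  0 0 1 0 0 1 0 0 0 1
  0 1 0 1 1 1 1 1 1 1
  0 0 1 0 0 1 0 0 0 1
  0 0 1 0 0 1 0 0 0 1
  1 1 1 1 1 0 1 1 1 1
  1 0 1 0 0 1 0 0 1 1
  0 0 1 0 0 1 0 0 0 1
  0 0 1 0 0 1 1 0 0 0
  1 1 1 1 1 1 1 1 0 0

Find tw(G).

3

A width-3 tree decomposition is:
Bags: B1 = {c, e, f, j}  B2 = {c, f, g, j}  B3 = {c, d, f, j}  B4 = {c, f, h, j}  B5 = {c, f, g, i}  B6 = {b, c, f, j}  B7 = {a, f, g, j}
Tree: B1–B2, B1–B3, B2–B4, B2–B5, B4–B6, B2–B7
The largest bag has 4 vertices, giving width 3; this decomposition certifies tw(G) ≤ 3. On the other hand G contains the 4-clique {c, d, f, j}. A clique must lie in a single bag of any decomposition, so no decomposition can have width below 3. Therefore the treewidth is 3.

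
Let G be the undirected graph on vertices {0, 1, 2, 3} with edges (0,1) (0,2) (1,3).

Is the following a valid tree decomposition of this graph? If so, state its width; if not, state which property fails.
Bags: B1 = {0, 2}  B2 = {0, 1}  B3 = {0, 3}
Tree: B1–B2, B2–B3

A tree decomposition must satisfy three properties: every vertex lies in some bag; for every edge, both endpoints lie together in some bag; and for every vertex, the bags containing it form a connected subtree. Here edge (1,3) lies in no bag, so the decomposition is invalid.

No — edge (1,3) lies in no bag.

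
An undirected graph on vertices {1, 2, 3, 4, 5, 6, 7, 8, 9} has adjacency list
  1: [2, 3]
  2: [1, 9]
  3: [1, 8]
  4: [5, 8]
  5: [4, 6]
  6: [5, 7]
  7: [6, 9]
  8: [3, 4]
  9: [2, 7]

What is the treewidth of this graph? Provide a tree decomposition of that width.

Each bag holds 3 vertices, so the decomposition has width 2, which upper-bounds the treewidth. Since 4–5–6–7–9–2–1–3–8–4 is a cycle in G, G is not acyclic. Forests are exactly the graphs of treewidth ≤ 1, so tw(G) ≥ 2. Hence tw(G) = 2 exactly.

Treewidth 2.
One such decomposition:
Bags: B1 = {4, 5, 6}  B2 = {4, 6, 7}  B3 = {4, 7, 9}  B4 = {2, 4, 9}  B5 = {1, 2, 4}  B6 = {1, 3, 4}  B7 = {3, 4, 8}
Tree: B1–B2, B2–B3, B3–B4, B4–B5, B5–B6, B6–B7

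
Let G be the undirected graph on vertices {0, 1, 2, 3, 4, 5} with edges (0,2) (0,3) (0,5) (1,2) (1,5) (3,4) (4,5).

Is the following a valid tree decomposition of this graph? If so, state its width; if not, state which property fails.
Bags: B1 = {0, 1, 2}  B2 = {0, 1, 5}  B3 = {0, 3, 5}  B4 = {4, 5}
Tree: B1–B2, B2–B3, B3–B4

A tree decomposition must satisfy three properties: every vertex lies in some bag; for every edge, both endpoints lie together in some bag; and for every vertex, the bags containing it form a connected subtree. Here edge (3,4) lies in no bag, so the decomposition is invalid.

No — edge (3,4) lies in no bag.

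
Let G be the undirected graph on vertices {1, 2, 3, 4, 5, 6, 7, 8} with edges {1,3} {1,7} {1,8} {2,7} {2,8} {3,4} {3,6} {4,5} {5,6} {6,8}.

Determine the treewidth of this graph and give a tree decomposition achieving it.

Treewidth 2.
Bags: B1 = {4, 5, 6}  B2 = {3, 4, 6}  B3 = {3, 6, 8}  B4 = {1, 3, 8}  B5 = {1, 2, 8}  B6 = {1, 2, 7}
Tree: B1–B2, B2–B3, B3–B4, B4–B5, B5–B6

Each bag holds 3 vertices, so the decomposition has width 2, which upper-bounds the treewidth. The edges 5–4–3–6–5 form a cycle, so G is not a tree and its treewidth is at least 2. Therefore the treewidth is 2.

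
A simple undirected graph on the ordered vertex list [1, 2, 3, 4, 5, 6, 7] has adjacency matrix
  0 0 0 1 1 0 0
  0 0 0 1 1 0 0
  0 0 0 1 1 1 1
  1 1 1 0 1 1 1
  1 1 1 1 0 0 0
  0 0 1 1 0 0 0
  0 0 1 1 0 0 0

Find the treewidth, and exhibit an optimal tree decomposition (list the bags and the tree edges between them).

The largest bag has 3 vertices, giving width 2; this decomposition certifies tw(G) ≤ 2. For the lower bound, the 3 vertices {1, 4, 5} are pairwise adjacent, and any tree decomposition puts a clique entirely inside one bag — forcing width ≥ 2. Combining the bounds, tw(G) = 2.

Treewidth 2.
One such decomposition:
Bags: B1 = {2, 4, 5}  B2 = {3, 4, 5}  B3 = {3, 4, 6}  B4 = {1, 4, 5}  B5 = {3, 4, 7}
Tree: B1–B2, B2–B3, B2–B4, B2–B5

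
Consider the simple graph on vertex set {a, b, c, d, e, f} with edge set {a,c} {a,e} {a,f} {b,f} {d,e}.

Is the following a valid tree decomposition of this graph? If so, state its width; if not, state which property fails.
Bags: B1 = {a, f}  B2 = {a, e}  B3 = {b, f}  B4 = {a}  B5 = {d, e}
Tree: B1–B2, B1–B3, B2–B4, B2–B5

A tree decomposition must satisfy three properties: every vertex lies in some bag; for every edge, both endpoints lie together in some bag; and for every vertex, the bags containing it form a connected subtree. Here vertex c appears in no bag, so the decomposition is invalid.

No — vertex c appears in no bag.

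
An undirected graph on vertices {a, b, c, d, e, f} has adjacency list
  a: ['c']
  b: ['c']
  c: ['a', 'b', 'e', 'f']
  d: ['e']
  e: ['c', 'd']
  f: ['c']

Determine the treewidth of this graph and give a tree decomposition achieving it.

The largest bag has 2 vertices, giving width 1; this decomposition certifies tw(G) ≤ 1. G has an edge, so its treewidth is at least 1. Hence tw(G) = 1 exactly.

Treewidth 1.
One optimal decomposition is:
Bags: B1 = {d, e}  B2 = {c, e}  B3 = {c, f}  B4 = {b, c}  B5 = {a, c}
Tree: B1–B2, B2–B3, B2–B4, B3–B5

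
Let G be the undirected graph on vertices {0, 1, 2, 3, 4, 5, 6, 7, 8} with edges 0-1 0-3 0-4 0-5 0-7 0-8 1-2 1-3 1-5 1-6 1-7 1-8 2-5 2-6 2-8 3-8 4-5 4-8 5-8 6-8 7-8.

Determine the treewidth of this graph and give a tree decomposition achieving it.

Each bag holds 4 vertices, so the decomposition has width 3, which upper-bounds the treewidth. For the lower bound, the 4 vertices {0, 1, 3, 8} are pairwise adjacent, and any tree decomposition puts a clique entirely inside one bag — forcing width ≥ 3. Therefore the treewidth is 3.

Treewidth 3.
One optimal decomposition is:
Bags: B1 = {0, 1, 7, 8}  B2 = {0, 1, 5, 8}  B3 = {0, 4, 5, 8}  B4 = {0, 1, 3, 8}  B5 = {1, 2, 5, 8}  B6 = {1, 2, 6, 8}
Tree: B1–B2, B2–B3, B1–B4, B2–B5, B5–B6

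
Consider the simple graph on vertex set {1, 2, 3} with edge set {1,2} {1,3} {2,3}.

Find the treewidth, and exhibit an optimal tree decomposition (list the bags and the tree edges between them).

A single bag containing all 3 vertices is trivially a valid decomposition of width 2. On the other hand G contains the 3-clique {1, 2, 3}. A clique must lie in a single bag of any decomposition, so no decomposition can have width below 2. Hence tw(G) = 2 exactly.

Treewidth 2.
One optimal decomposition is:
Bags: B1 = {1, 2, 3}
Tree: (single bag)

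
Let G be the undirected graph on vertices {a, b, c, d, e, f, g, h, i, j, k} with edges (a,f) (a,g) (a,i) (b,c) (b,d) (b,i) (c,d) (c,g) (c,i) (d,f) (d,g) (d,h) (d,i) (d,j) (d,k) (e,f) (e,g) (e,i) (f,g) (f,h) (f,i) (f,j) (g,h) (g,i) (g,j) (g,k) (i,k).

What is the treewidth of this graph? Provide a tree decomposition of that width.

Each bag holds 4 vertices, so the decomposition has width 3, which upper-bounds the treewidth. On the other hand G contains the 4-clique {c, d, g, i}. A clique must lie in a single bag of any decomposition, so no decomposition can have width below 3. Hence tw(G) = 3 exactly.

Treewidth 3.
Bags: B1 = {c, d, g, i}  B2 = {d, f, g, i}  B3 = {d, f, g, j}  B4 = {e, f, g, i}  B5 = {d, f, g, h}  B6 = {a, f, g, i}  B7 = {b, c, d, i}  B8 = {d, g, i, k}
Tree: B1–B2, B2–B3, B2–B4, B3–B5, B4–B6, B1–B7, B2–B8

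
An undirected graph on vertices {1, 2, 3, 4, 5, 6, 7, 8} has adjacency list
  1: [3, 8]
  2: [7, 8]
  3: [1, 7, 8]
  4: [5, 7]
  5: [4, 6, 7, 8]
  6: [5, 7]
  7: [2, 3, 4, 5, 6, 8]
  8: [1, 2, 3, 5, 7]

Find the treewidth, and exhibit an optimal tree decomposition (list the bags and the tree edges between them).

Treewidth 2.
One such decomposition:
Bags: B1 = {5, 7, 8}  B2 = {4, 5, 7}  B3 = {2, 7, 8}  B4 = {5, 6, 7}  B5 = {3, 7, 8}  B6 = {1, 3, 8}
Tree: B1–B2, B1–B3, B1–B4, B1–B5, B5–B6

Every bag has size at most 3, so the width is 3 − 1 = 2 and tw(G) ≤ 2. Conversely, {1, 3, 8} is a clique of size 3, and the vertices of any clique must share a bag in every tree decomposition; so some bag has ≥ 3 vertices and tw(G) ≥ 2. Combining the bounds, tw(G) = 2.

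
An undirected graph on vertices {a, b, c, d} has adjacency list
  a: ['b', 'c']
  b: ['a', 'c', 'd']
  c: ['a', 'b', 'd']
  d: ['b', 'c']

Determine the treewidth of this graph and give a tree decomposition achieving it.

Treewidth 2.
One optimal decomposition is:
Bags: B1 = {a, b, c}  B2 = {b, c, d}
Tree: B1–B2

Every bag has size at most 3, so the width is 3 − 1 = 2 and tw(G) ≤ 2. On the other hand G contains the 3-clique {b, c, d}. A clique must lie in a single bag of any decomposition, so no decomposition can have width below 2. The upper and lower bounds meet at 2, so that is the treewidth.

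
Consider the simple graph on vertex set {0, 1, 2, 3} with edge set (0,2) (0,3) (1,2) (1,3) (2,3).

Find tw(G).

2

A width-2 tree decomposition is:
Bags: B1 = {0, 2, 3}  B2 = {1, 2, 3}
Tree: B1–B2
Each bag holds 3 vertices, so the decomposition has width 2, which upper-bounds the treewidth. Conversely, {0, 2, 3} is a clique of size 3, and the vertices of any clique must share a bag in every tree decomposition; so some bag has ≥ 3 vertices and tw(G) ≥ 2. Hence tw(G) = 2 exactly.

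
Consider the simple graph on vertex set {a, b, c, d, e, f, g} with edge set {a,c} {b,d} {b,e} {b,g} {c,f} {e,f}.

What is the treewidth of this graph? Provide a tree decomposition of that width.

Each bag holds 2 vertices, so the decomposition has width 1, which upper-bounds the treewidth. Since G has at least one edge (e.g. c–f), it is not an edgeless graph, so tw(G) ≥ 1. Hence tw(G) = 1 exactly.

Treewidth 1.
One such decomposition:
Bags: B1 = {c, f}  B2 = {e, f}  B3 = {b, e}  B4 = {a, c}  B5 = {b, g}  B6 = {b, d}
Tree: B1–B2, B2–B3, B1–B4, B3–B5, B3–B6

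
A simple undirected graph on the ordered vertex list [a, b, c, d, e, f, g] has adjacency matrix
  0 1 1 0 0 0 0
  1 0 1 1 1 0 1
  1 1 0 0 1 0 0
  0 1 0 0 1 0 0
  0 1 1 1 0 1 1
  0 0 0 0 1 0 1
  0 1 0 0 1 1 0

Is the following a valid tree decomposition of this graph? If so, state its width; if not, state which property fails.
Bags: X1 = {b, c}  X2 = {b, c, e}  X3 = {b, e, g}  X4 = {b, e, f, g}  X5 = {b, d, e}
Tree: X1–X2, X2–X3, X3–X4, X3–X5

No — vertex a appears in no bag.

A tree decomposition must satisfy three properties: every vertex lies in some bag; for every edge, both endpoints lie together in some bag; and for every vertex, the bags containing it form a connected subtree. Here vertex a appears in no bag, so the decomposition is invalid.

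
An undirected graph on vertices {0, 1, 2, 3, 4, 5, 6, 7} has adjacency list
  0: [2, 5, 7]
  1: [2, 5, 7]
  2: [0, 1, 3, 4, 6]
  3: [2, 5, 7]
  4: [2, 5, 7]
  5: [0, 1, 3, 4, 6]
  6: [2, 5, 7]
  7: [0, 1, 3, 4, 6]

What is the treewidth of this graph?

A width-3 tree decomposition is:
Bags: B1 = {2, 3, 5, 7}  B2 = {1, 2, 5, 7}  B3 = {2, 5, 6, 7}  B4 = {0, 2, 5, 7}  B5 = {2, 4, 5, 7}
Tree: B1–B2, B2–B3, B3–B4, B4–B5
Every bag has size at most 4, so the width is 4 − 1 = 3 and tw(G) ≤ 3. For the lower bound: the 4 vertex sets {2,3}, {1,7}, {5}, {6} are disjoint, each induces a connected subgraph, and every pair is joined by at least one edge of G. Contracting each set to a single vertex therefore yields K_{4} as a minor, and since treewidth is minor-monotone, tw(G) ≥ tw(K_{4}) = 3. The upper and lower bounds meet at 3, so that is the treewidth.

3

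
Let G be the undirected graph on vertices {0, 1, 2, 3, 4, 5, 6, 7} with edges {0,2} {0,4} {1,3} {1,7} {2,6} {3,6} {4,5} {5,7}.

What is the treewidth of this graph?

A width-2 tree decomposition is:
Bags: B1 = {1, 3, 6}  B2 = {1, 6, 7}  B3 = {5, 6, 7}  B4 = {4, 5, 6}  B5 = {0, 4, 6}  B6 = {0, 2, 6}
Tree: B1–B2, B2–B3, B3–B4, B4–B5, B5–B6
The largest bag has 3 vertices, giving width 2; this decomposition certifies tw(G) ≤ 2. Since 6–3–1–7–5–4–0–2–6 is a cycle in G, G is not acyclic. Forests are exactly the graphs of treewidth ≤ 1, so tw(G) ≥ 2. Hence tw(G) = 2 exactly.

2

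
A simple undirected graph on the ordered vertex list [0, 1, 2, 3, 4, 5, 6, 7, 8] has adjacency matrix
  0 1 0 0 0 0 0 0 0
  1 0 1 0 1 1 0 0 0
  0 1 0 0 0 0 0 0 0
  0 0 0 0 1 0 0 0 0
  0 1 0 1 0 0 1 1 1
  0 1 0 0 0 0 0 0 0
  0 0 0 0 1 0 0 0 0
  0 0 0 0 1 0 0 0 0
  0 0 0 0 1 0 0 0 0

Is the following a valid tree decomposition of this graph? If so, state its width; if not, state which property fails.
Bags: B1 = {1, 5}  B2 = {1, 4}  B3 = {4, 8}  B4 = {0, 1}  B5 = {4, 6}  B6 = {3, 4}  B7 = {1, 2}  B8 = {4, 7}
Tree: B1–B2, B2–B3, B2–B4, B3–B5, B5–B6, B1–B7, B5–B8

Yes; width 1.

Every vertex of G appears in some bag (union = {0, 1, 2, 3, 4, 5, 6, 7, 8}); every edge is covered by a bag; and for each vertex v the set of bags containing v is connected in the bag tree. The decomposition is therefore valid. The largest bag has 2 vertices, so the width is 1.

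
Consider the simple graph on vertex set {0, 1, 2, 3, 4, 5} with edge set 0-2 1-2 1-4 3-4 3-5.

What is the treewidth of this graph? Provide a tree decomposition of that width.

Treewidth 1.
Bags: B1 = {3, 5}  B2 = {3, 4}  B3 = {1, 4}  B4 = {1, 2}  B5 = {0, 2}
Tree: B1–B2, B2–B3, B3–B4, B4–B5

The largest bag has 2 vertices, giving width 1; this decomposition certifies tw(G) ≤ 1. Since G has at least one edge (e.g. 5–3), it is not an edgeless graph, so tw(G) ≥ 1. Therefore the treewidth is 1.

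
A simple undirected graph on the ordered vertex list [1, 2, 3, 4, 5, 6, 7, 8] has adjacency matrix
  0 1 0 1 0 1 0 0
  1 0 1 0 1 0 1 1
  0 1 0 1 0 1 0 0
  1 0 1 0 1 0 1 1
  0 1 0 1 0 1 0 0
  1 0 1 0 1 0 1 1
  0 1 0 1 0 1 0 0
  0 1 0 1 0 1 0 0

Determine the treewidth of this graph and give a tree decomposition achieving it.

Each bag holds 4 vertices, so the decomposition has width 3, which upper-bounds the treewidth. For the lower bound: the 4 vertex sets {4,8}, {2,5}, {6}, {3} are disjoint, each induces a connected subgraph, and every pair is joined by at least one edge of G. Contracting each set to a single vertex therefore yields K_{4} as a minor, and since treewidth is minor-monotone, tw(G) ≥ tw(K_{4}) = 3. Combining the bounds, tw(G) = 3.

Treewidth 3.
One optimal decomposition is:
Bags: B1 = {2, 4, 6, 8}  B2 = {2, 4, 5, 6}  B3 = {2, 3, 4, 6}  B4 = {2, 4, 6, 7}  B5 = {1, 2, 4, 6}
Tree: B1–B2, B2–B3, B3–B4, B4–B5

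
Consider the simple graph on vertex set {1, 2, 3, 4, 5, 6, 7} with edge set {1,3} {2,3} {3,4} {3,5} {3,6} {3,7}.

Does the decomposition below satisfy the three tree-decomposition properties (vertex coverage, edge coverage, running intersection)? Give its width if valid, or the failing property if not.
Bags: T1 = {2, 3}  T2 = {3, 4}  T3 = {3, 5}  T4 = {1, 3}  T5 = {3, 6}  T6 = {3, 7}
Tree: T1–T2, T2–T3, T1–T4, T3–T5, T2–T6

Yes; width 1.

Checking the three conditions: (i) the bags cover all of {1, 2, 3, 4, 5, 6, 7}; (ii) for each edge, some bag contains both endpoints; (iii) the bags containing any fixed vertex form a subtree. All hold, so the decomposition is valid with width 2 − 1 = 1.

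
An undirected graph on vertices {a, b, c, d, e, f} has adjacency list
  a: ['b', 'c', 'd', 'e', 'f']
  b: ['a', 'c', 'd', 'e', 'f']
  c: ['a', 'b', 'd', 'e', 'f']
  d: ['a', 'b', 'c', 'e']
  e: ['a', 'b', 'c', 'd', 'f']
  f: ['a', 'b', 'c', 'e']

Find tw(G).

4

A width-4 tree decomposition is:
Bags: B1 = {a, b, c, e, f}  B2 = {a, b, c, d, e}
Tree: B1–B2
The largest bag has 5 vertices, giving width 4; this decomposition certifies tw(G) ≤ 4. Conversely, {a, b, c, d, e} is a clique of size 5, and the vertices of any clique must share a bag in every tree decomposition; so some bag has ≥ 5 vertices and tw(G) ≥ 4. Combining the bounds, tw(G) = 4.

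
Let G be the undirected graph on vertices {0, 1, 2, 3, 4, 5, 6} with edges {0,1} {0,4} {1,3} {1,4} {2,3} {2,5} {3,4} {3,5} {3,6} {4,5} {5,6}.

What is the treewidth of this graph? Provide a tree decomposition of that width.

Treewidth 2.
One optimal decomposition is:
Bags: B1 = {0, 1, 4}  B2 = {1, 3, 4}  B3 = {3, 4, 5}  B4 = {3, 5, 6}  B5 = {2, 3, 5}
Tree: B1–B2, B2–B3, B3–B4, B3–B5

Each bag holds 3 vertices, so the decomposition has width 2, which upper-bounds the treewidth. For the lower bound, the 3 vertices {0, 1, 4} are pairwise adjacent, and any tree decomposition puts a clique entirely inside one bag — forcing width ≥ 2. Therefore the treewidth is 2.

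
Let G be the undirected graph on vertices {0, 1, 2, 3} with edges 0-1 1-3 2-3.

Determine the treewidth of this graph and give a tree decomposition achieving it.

Each bag holds 2 vertices, so the decomposition has width 1, which upper-bounds the treewidth. Any graph with an edge has treewidth ≥ 1, and G has the edge 3–2. Combining the bounds, tw(G) = 1.

Treewidth 1.
One optimal decomposition is:
Bags: B1 = {2, 3}  B2 = {1, 3}  B3 = {0, 1}
Tree: B1–B2, B2–B3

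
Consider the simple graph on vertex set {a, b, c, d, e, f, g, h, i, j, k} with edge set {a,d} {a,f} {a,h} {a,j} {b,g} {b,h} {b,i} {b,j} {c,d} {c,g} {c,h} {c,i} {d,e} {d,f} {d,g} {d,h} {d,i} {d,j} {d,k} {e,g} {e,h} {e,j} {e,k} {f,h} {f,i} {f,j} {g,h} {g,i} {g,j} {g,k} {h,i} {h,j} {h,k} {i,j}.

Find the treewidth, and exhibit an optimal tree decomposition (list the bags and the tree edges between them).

Each bag holds 5 vertices, so the decomposition has width 4, which upper-bounds the treewidth. On the other hand G contains the 5-clique {d, e, g, h, j}. A clique must lie in a single bag of any decomposition, so no decomposition can have width below 4. Combining the bounds, tw(G) = 4.

Treewidth 4.
One such decomposition:
Bags: B1 = {d, g, h, i, j}  B2 = {c, d, g, h, i}  B3 = {d, f, h, i, j}  B4 = {d, e, g, h, j}  B5 = {d, e, g, h, k}  B6 = {b, g, h, i, j}  B7 = {a, d, f, h, j}
Tree: B1–B2, B1–B3, B1–B4, B4–B5, B1–B6, B3–B7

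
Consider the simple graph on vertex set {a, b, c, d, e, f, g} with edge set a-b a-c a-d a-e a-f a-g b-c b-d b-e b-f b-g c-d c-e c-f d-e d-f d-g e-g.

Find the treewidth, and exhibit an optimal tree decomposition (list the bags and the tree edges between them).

Treewidth 4.
Bags: B1 = {a, b, c, d, f}  B2 = {a, b, c, d, e}  B3 = {a, b, d, e, g}
Tree: B1–B2, B2–B3

The largest bag has 5 vertices, giving width 4; this decomposition certifies tw(G) ≤ 4. Conversely, {a, b, d, e, g} is a clique of size 5, and the vertices of any clique must share a bag in every tree decomposition; so some bag has ≥ 5 vertices and tw(G) ≥ 4. The upper and lower bounds meet at 4, so that is the treewidth.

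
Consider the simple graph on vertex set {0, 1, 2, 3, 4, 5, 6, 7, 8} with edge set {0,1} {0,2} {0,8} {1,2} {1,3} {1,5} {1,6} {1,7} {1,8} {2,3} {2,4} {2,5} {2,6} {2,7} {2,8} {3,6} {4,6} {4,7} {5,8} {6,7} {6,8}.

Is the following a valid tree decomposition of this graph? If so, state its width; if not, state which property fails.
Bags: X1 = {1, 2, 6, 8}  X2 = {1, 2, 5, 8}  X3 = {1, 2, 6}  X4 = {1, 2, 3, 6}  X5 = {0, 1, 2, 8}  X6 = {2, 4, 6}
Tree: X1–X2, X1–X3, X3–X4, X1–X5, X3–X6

No — vertex 7 appears in no bag.

A tree decomposition must satisfy three properties: every vertex lies in some bag; for every edge, both endpoints lie together in some bag; and for every vertex, the bags containing it form a connected subtree. Here vertex 7 appears in no bag, so the decomposition is invalid.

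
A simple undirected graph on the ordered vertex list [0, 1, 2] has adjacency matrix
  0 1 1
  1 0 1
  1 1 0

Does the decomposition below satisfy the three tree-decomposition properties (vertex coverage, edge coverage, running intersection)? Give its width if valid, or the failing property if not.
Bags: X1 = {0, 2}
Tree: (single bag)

No — vertex 1 appears in no bag.

A tree decomposition must satisfy three properties: every vertex lies in some bag; for every edge, both endpoints lie together in some bag; and for every vertex, the bags containing it form a connected subtree. Here vertex 1 appears in no bag, so the decomposition is invalid.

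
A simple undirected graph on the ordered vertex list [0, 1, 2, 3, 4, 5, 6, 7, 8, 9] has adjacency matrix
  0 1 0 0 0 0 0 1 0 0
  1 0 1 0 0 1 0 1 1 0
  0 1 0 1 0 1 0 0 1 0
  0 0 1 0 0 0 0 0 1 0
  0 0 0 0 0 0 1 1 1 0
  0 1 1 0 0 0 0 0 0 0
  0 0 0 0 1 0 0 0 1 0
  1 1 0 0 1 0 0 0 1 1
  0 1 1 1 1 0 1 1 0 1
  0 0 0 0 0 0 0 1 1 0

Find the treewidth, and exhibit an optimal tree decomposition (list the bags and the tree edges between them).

The largest bag has 3 vertices, giving width 2; this decomposition certifies tw(G) ≤ 2. On the other hand G contains the 3-clique {0, 1, 7}. A clique must lie in a single bag of any decomposition, so no decomposition can have width below 2. Combining the bounds, tw(G) = 2.

Treewidth 2.
One such decomposition:
Bags: B1 = {1, 2, 8}  B2 = {2, 3, 8}  B3 = {1, 7, 8}  B4 = {4, 7, 8}  B5 = {4, 6, 8}  B6 = {7, 8, 9}  B7 = {0, 1, 7}  B8 = {1, 2, 5}
Tree: B1–B2, B1–B3, B3–B4, B4–B5, B4–B6, B3–B7, B1–B8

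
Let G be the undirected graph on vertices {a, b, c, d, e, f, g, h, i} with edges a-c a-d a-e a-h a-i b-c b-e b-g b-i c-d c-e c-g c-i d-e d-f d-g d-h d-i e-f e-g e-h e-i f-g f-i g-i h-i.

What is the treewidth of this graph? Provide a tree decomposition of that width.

Treewidth 4.
One optimal decomposition is:
Bags: B1 = {c, d, e, g, i}  B2 = {b, c, e, g, i}  B3 = {a, c, d, e, i}  B4 = {a, d, e, h, i}  B5 = {d, e, f, g, i}
Tree: B1–B2, B1–B3, B3–B4, B1–B5

Every bag has size at most 5, so the width is 5 − 1 = 4 and tw(G) ≤ 4. Conversely, {c, d, e, g, i} is a clique of size 5, and the vertices of any clique must share a bag in every tree decomposition; so some bag has ≥ 5 vertices and tw(G) ≥ 4. The upper and lower bounds meet at 4, so that is the treewidth.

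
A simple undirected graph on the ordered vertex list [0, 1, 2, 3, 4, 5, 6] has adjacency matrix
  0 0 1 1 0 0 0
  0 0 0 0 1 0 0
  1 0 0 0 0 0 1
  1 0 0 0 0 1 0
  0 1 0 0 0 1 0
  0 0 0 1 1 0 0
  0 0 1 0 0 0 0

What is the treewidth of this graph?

1

A width-1 tree decomposition is:
Bags: B1 = {2, 6}  B2 = {0, 2}  B3 = {0, 3}  B4 = {3, 5}  B5 = {4, 5}  B6 = {1, 4}
Tree: B1–B2, B2–B3, B3–B4, B4–B5, B5–B6
The largest bag has 2 vertices, giving width 1; this decomposition certifies tw(G) ≤ 1. G has an edge, so its treewidth is at least 1. The upper and lower bounds meet at 1, so that is the treewidth.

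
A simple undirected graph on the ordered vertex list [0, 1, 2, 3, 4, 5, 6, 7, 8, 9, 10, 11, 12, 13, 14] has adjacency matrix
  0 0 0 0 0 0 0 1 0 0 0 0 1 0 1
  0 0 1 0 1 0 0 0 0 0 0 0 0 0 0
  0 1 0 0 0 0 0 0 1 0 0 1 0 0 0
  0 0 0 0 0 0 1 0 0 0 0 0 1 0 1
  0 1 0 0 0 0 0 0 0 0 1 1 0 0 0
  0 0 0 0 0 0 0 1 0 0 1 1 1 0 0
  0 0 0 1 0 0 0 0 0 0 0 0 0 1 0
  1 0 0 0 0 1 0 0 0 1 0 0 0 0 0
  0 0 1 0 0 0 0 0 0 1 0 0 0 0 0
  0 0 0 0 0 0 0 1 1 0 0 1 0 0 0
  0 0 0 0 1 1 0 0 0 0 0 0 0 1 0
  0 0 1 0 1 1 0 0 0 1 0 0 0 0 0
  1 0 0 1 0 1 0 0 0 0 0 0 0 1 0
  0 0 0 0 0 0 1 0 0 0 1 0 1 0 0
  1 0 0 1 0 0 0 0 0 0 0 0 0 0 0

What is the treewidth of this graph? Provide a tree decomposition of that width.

Treewidth 3.
Bags: B1 = {1, 2, 8, 9}  B2 = {1, 2, 9, 11}  B3 = {1, 4, 9, 11}  B4 = {4, 7, 9, 11}  B5 = {4, 5, 7, 11}  B6 = {4, 5, 7, 10}  B7 = {0, 5, 7, 10}  B8 = {0, 5, 10, 12}  B9 = {0, 10, 12, 13}  B10 = {0, 12, 13, 14}  B11 = {3, 12, 13, 14}  B12 = {3, 6, 13, 14}
Tree: B1–B2, B2–B3, B3–B4, B4–B5, B5–B6, B6–B7, B7–B8, B8–B9, B9–B10, B10–B11, B11–B12

The largest bag has 4 vertices, giving width 3; this decomposition certifies tw(G) ≤ 3. For the lower bound: the 4 vertex sets {1,2,8}, {9}, {11}, {4,5,7,10} are disjoint, each induces a connected subgraph, and every pair is joined by at least one edge of G. Contracting each set to a single vertex therefore yields K_{4} as a minor, and since treewidth is minor-monotone, tw(G) ≥ tw(K_{4}) = 3. Therefore the treewidth is 3.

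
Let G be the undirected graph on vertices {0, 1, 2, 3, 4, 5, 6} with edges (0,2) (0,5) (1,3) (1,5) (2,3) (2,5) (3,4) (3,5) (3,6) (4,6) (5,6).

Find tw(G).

A width-2 tree decomposition is:
Bags: B1 = {3, 5, 6}  B2 = {2, 3, 5}  B3 = {3, 4, 6}  B4 = {1, 3, 5}  B5 = {0, 2, 5}
Tree: B1–B2, B1–B3, B2–B4, B2–B5
Each bag holds 3 vertices, so the decomposition has width 2, which upper-bounds the treewidth. Conversely, {0, 2, 5} is a clique of size 3, and the vertices of any clique must share a bag in every tree decomposition; so some bag has ≥ 3 vertices and tw(G) ≥ 2. Therefore the treewidth is 2.

2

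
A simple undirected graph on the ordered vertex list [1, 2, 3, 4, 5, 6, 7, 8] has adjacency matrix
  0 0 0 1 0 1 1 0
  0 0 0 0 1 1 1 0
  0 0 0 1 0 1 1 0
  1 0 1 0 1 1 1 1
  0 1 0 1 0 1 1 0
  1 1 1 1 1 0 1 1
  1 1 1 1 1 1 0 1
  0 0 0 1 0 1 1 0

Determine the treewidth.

A width-3 tree decomposition is:
Bags: B1 = {4, 5, 6, 7}  B2 = {4, 6, 7, 8}  B3 = {3, 4, 6, 7}  B4 = {1, 4, 6, 7}  B5 = {2, 5, 6, 7}
Tree: B1–B2, B2–B3, B2–B4, B1–B5
Each bag holds 4 vertices, so the decomposition has width 3, which upper-bounds the treewidth. For the lower bound, the 4 vertices {2, 5, 6, 7} are pairwise adjacent, and any tree decomposition puts a clique entirely inside one bag — forcing width ≥ 3. The upper and lower bounds meet at 3, so that is the treewidth.

3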